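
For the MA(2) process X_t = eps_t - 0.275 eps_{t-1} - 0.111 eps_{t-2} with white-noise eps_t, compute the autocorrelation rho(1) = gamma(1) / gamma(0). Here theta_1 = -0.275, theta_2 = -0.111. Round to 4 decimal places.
\rho(1) = -0.2247

For an MA(q) process with theta_0 = 1, the autocovariance is
  gamma(k) = sigma^2 * sum_{i=0..q-k} theta_i * theta_{i+k},
and rho(k) = gamma(k) / gamma(0). Sigma^2 cancels.
  numerator   = (1)*(-0.275) + (-0.275)*(-0.111) = -0.244475.
  denominator = (1)^2 + (-0.275)^2 + (-0.111)^2 = 1.087946.
  rho(1) = -0.244475 / 1.087946 = -0.2247.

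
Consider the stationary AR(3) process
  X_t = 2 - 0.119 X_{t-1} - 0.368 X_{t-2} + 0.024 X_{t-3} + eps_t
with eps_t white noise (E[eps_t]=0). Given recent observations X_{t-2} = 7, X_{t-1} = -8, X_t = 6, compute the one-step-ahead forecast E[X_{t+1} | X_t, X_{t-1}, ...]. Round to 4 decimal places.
E[X_{t+1} \mid \mathcal F_t] = 4.3980

For an AR(p) model X_t = c + sum_i phi_i X_{t-i} + eps_t, the
one-step-ahead conditional mean is
  E[X_{t+1} | X_t, ...] = c + sum_i phi_i X_{t+1-i}.
Substitute known values:
  E[X_{t+1} | ...] = 2 + (-0.119) * (6) + (-0.368) * (-8) + (0.024) * (7)
                   = 4.3980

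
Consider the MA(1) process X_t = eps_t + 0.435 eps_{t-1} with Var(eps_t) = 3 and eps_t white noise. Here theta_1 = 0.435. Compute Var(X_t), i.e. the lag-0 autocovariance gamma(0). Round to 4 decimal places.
\gamma(0) = 3.5677

For an MA(q) process X_t = eps_t + sum_i theta_i eps_{t-i} with
Var(eps_t) = sigma^2, the variance is
  gamma(0) = sigma^2 * (1 + sum_i theta_i^2).
  sum_i theta_i^2 = (0.435)^2 = 0.189225.
  gamma(0) = 3 * (1 + 0.189225) = 3 * 1.189225 = 3.567675, which rounds to 3.5677.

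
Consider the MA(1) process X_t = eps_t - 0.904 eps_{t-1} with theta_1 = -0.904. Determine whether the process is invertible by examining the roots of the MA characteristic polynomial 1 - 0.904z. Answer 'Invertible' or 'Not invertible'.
\text{Invertible}

The MA(q) characteristic polynomial is P(z) = 1 - 0.904z.
Invertibility requires all roots to lie outside the unit circle, i.e. |z| > 1 for every root.
This is linear in z: 1 + (-0.904) z = 0  =>  z = -1/(-0.904) = 1.106195,  |z| = 1.106195.
Moduli of all roots: 1.1062.
All moduli strictly greater than 1? Yes.
Verdict: Invertible.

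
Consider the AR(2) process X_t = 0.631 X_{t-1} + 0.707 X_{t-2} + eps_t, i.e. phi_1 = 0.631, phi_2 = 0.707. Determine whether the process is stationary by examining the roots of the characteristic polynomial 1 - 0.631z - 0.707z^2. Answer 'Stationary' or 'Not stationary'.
\text{Not stationary}

The AR(p) characteristic polynomial is P(z) = 1 - 0.631z - 0.707z^2.
Stationarity requires all roots to lie outside the unit circle, i.e. |z| > 1 for every root.
Set 1 + (-0.631) z + (-0.707) z^2 = 0, i.e. a z^2 + b z + c = 0 with a = -0.707, b = -0.631, c = 1.
Discriminant D = b^2 - 4ac = (-0.631)^2 - 4*(-0.707)*1 = 0.398161 - (-2.828) = 3.226161.
D >= 0, so the roots are real: z = (-b +/- sqrt(D)) / (2a) = (0.631 +/- 1.796152) / (-1.414).
  z_1 = (0.631 + 1.796152) / (-1.414) = -1.7165,   |z_1| = 1.7165.
  z_2 = (0.631 - 1.796152) / (-1.414) = 0.824,   |z_2| = 0.824.
Moduli of all roots: 1.7165, 0.8240.
All moduli strictly greater than 1? No.
Verdict: Not stationary.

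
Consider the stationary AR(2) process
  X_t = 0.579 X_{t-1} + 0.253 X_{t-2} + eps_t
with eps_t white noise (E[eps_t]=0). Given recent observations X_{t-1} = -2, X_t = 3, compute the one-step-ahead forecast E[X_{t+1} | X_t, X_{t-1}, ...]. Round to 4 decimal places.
E[X_{t+1} \mid \mathcal F_t] = 1.2310

For an AR(p) model X_t = c + sum_i phi_i X_{t-i} + eps_t, the
one-step-ahead conditional mean is
  E[X_{t+1} | X_t, ...] = c + sum_i phi_i X_{t+1-i}.
Substitute known values:
  E[X_{t+1} | ...] = (0.579) * (3) + (0.253) * (-2)
                   = 1.2310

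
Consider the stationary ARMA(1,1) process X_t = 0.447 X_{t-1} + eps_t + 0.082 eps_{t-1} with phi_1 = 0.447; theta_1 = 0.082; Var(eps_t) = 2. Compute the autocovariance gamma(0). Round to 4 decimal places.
\gamma(0) = 2.6994

Multiply the model equation by X_{t-k} and take expectations. With theta_0 = psi_0 = 1 and psi_j the MA(infinity) weights, this gives
  gamma(k) - sum_i phi_i gamma(k-i) = c_k,
  c_k = sigma^2 * sum_{j=k..q} theta_j psi_{j-k}   (c_k = 0 for k > q),
using gamma(-m) = gamma(m).
psi-weights needed (psi_j = theta_j + sum_i phi_i psi_{j-i}):
  psi_1 = theta_1 + phi_1 = 0.082 + (0.447) = 0.529
Right-hand sides:
  c_0 = sigma^2 (1 + theta_1 psi_1) = 2 * (1 + (0.082)(0.529)) = 2 * 1.043378 = 2.086756
  c_1 = sigma^2 theta_1 = 2 * (0.082) = 0.164
  c_2 = 0
Equations for k = 0 and k = 1 (AR order 1):
  gamma(0) = phi_1 gamma(1) + c_0
  gamma(1) = phi_1 gamma(0) + c_1
Substituting the second into the first: gamma(0) (1 - phi_1^2) = c_0 + phi_1 c_1, so
  gamma(0) = (c_0 + phi_1 c_1) / (1 - phi_1^2) = (2.086756 + (0.447)(0.164)) / (1 - (0.447)^2) = 2.160064 / 0.800191 = 2.699436.
Therefore gamma(0) = 2.6994 (to 4 decimal places).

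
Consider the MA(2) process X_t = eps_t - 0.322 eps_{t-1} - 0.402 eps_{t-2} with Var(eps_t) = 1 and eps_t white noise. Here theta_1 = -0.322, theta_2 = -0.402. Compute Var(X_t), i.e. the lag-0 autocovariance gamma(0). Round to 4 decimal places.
\gamma(0) = 1.2653

For an MA(q) process X_t = eps_t + sum_i theta_i eps_{t-i} with
Var(eps_t) = sigma^2, the variance is
  gamma(0) = sigma^2 * (1 + sum_i theta_i^2).
  sum_i theta_i^2 = (-0.322)^2 + (-0.402)^2 = 0.103684 + 0.161604 = 0.265288.
  gamma(0) = 1 * (1 + 0.265288) = 1 * 1.265288 = 1.265288, which rounds to 1.2653.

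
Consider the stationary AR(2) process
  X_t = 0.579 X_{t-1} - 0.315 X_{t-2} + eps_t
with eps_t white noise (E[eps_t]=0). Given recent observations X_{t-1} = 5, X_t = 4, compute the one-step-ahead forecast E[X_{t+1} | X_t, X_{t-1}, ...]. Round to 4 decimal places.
E[X_{t+1} \mid \mathcal F_t] = 0.7410

For an AR(p) model X_t = c + sum_i phi_i X_{t-i} + eps_t, the
one-step-ahead conditional mean is
  E[X_{t+1} | X_t, ...] = c + sum_i phi_i X_{t+1-i}.
Substitute known values:
  E[X_{t+1} | ...] = (0.579) * (4) + (-0.315) * (5)
                   = 0.7410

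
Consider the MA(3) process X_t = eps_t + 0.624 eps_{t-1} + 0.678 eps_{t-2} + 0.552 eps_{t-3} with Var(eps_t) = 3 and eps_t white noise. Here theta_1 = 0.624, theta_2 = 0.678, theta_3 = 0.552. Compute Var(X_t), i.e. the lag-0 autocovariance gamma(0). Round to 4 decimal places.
\gamma(0) = 6.4613

For an MA(q) process X_t = eps_t + sum_i theta_i eps_{t-i} with
Var(eps_t) = sigma^2, the variance is
  gamma(0) = sigma^2 * (1 + sum_i theta_i^2).
  sum_i theta_i^2 = (0.624)^2 + (0.678)^2 + (0.552)^2 = 0.389376 + 0.459684 + 0.304704 = 1.153764.
  gamma(0) = 3 * (1 + 1.153764) = 3 * 2.153764 = 6.461292, which rounds to 6.4613.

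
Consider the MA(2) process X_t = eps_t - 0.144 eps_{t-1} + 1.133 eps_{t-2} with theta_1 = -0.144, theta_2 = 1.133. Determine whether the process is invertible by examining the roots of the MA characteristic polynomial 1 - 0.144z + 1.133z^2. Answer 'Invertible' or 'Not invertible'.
\text{Not invertible}

The MA(q) characteristic polynomial is P(z) = 1 - 0.144z + 1.133z^2.
Invertibility requires all roots to lie outside the unit circle, i.e. |z| > 1 for every root.
Set 1 + (-0.144) z + (1.133) z^2 = 0, i.e. a z^2 + b z + c = 0 with a = 1.133, b = -0.144, c = 1.
Discriminant D = b^2 - 4ac = (-0.144)^2 - 4*(1.133)*1 = 0.020736 - (4.532) = -4.511264.
D < 0, so the roots are the complex-conjugate pair z = (-b +/- i sqrt(-D)) / (2a) = 0.0635 +/- 0.9373i.
For a conjugate pair |z|^2 = z * conj(z) = (product of roots) = c/a = 1/(1.133) = 0.882613, so |z| = sqrt(0.882613) = 0.9395 for both roots.
Moduli of all roots: 0.9395, 0.9395.
All moduli strictly greater than 1? No.
Verdict: Not invertible.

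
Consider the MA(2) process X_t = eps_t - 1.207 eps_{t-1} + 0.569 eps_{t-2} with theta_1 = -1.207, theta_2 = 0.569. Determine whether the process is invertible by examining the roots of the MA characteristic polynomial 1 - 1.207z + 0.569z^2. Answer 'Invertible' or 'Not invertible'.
\text{Invertible}

The MA(q) characteristic polynomial is P(z) = 1 - 1.207z + 0.569z^2.
Invertibility requires all roots to lie outside the unit circle, i.e. |z| > 1 for every root.
Set 1 + (-1.207) z + (0.569) z^2 = 0, i.e. a z^2 + b z + c = 0 with a = 0.569, b = -1.207, c = 1.
Discriminant D = b^2 - 4ac = (-1.207)^2 - 4*(0.569)*1 = 1.456849 - (2.276) = -0.819151.
D < 0, so the roots are the complex-conjugate pair z = (-b +/- i sqrt(-D)) / (2a) = 1.0606 +/- 0.7953i.
For a conjugate pair |z|^2 = z * conj(z) = (product of roots) = c/a = 1/(0.569) = 1.757469, so |z| = sqrt(1.757469) = 1.3257 for both roots.
Moduli of all roots: 1.3257, 1.3257.
All moduli strictly greater than 1? Yes.
Verdict: Invertible.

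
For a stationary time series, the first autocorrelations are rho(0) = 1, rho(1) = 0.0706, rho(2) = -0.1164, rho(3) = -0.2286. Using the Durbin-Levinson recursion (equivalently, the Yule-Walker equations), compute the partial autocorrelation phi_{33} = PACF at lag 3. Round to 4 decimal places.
\phi_{33} = -0.2150

The PACF at lag k is phi_{kk}, the last component of the solution
to the Yule-Walker system G_k phi = r_k where
  (G_k)_{ij} = rho(|i - j|), (r_k)_i = rho(i), i,j = 1..k.
Equivalently, Durbin-Levinson gives phi_{kk} iteratively:
  phi_{11} = rho(1)
  phi_{kk} = [rho(k) - sum_{j=1..k-1} phi_{k-1,j} rho(k-j)]
            / [1 - sum_{j=1..k-1} phi_{k-1,j} rho(j)],
  phi_{k,j} = phi_{k-1,j} - phi_{kk} phi_{k-1,k-j},  j = 1..k-1.
Step k = 1:
  phi_11 = rho(1) = 0.0706.
Step k = 2:
  phi_22 = [rho(2) - phi_11 rho(1)] / [1 - phi_11 rho(1)] = [-0.1164 - (0.0706)(0.0706)] / [1 - (0.0706)(0.0706)]
         = -0.12138436 / 0.99501564 = -0.121992.
  Update: phi_21 = phi_11 - phi_22 phi_11 = 0.0706 - (-0.121992)(0.0706) = 0.079213.
Step k = 3:
  phi_33 = [rho(3) - phi_21 rho(2) - phi_22 rho(1)] / [1 - phi_21 rho(1) - phi_22 rho(2)]
    numerator   = -0.2286 - (0.079213)(-0.1164) - (-0.121992)(0.0706) = -0.21076698
    denominator = 1 - (0.079213)(0.0706) - (-0.121992)(-0.1164) = 0.98020767
  phi_33 = -0.21076698 / 0.98020767 = -0.215.
Therefore phi_{33} = -0.2150.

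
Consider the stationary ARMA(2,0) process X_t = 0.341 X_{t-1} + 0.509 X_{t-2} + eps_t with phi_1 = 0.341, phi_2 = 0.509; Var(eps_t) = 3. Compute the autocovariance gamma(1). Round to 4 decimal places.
\gamma(1) = 5.4322

Multiply the model equation by X_{t-k} and take expectations. With theta_0 = psi_0 = 1 and psi_j the MA(infinity) weights, this gives
  gamma(k) - sum_i phi_i gamma(k-i) = c_k,
  c_k = sigma^2 * sum_{j=k..q} theta_j psi_{j-k}   (c_k = 0 for k > q),
using gamma(-m) = gamma(m).
Pure AR (q = 0): c_0 = sigma^2 = 3, c_k = 0 for k >= 1.
Equations for k = 0, 1, 2 (AR order 2, c_2 = 0):
  (E0) gamma(0) = phi_1 gamma(1) + phi_2 gamma(2) + c_0
  (E1) gamma(1) = phi_1 gamma(0) + phi_2 gamma(1) + c_1
  (E2) gamma(2) = phi_1 gamma(1) + phi_2 gamma(0)
From (E1): gamma(1) = A gamma(0) + B with
  A = phi_1 / (1 - phi_2) = 0.341 / 0.491 = 0.694501,   B = c_1 / (1 - phi_2) = 0 / 0.491 = 0.
Insert (E2) into (E0): gamma(0) (1 - phi_2^2) = phi_1 (1 + phi_2) gamma(1) + c_0.
  phi_1 (1 + phi_2) = (0.341)(1.509) = 0.514569,   1 - phi_2^2 = 0.740919.
Replace gamma(1) by A gamma(0) + B and collect gamma(0):
  gamma(0) [0.740919 - (0.514569)(0.694501)] = c_0 = 3
  gamma(0) * 0.38355 = 3
  gamma(0) = 3 / 0.38355 = 7.82166.
  gamma(1) = A gamma(0) = (0.694501)(7.82166) = 5.432151.
Therefore gamma(1) = 5.4322 (to 4 decimal places).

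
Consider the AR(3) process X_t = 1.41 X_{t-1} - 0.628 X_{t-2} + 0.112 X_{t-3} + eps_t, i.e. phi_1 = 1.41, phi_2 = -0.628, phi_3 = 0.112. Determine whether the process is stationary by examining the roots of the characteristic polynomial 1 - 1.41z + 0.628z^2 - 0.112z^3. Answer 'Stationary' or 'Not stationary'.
\text{Stationary}

The AR(p) characteristic polynomial is P(z) = 1 - 1.41z + 0.628z^2 - 0.112z^3.
Stationarity requires all roots to lie outside the unit circle, i.e. |z| > 1 for every root.
Degree 3: look for a simple real root z0 first, then factor out (1 - z/z0) and solve the remaining quadratic.
Testing z0 = 1.25: P(1.25) = 1 + (-1.41)(1.25) + (0.628)(1.25)^2 + (-0.112)(1.25)^3
  = 1 + (-1.7625) + (0.98125) + (-0.21875) = 0.  So z_0 = 1.25 is a root, |z_0| = 1.25.
Divide out the factor (1 - 0.8 z) = (1 - z/z0) (since 1/z0 = 0.8):
  P(z) = (1 - 0.8 z)(1 + (-0.61) z + (0.14) z^2)
  [check: z-coef -0.61 - (0.8) = -1.41; z^2-coef 0.14 - (0.8)(-0.61) = 0.628; z^3-coef -(0.8)(0.14) = -0.112.]
Remaining roots from the quadratic factor 1 + (-0.61) z + (0.14) z^2:
  Set 1 + (-0.61) z + (0.14) z^2 = 0, i.e. a z^2 + b z + c = 0 with a = 0.14, b = -0.61, c = 1.
  Discriminant D = b^2 - 4ac = (-0.61)^2 - 4*(0.14)*1 = 0.3721 - (0.56) = -0.1879.
  D < 0, so the roots are the complex-conjugate pair z = (-b +/- i sqrt(-D)) / (2a) = 2.1786 +/- 1.5481i.
  For a conjugate pair |z|^2 = z * conj(z) = (product of roots) = c/a = 1/(0.14) = 7.142857, so |z| = sqrt(7.142857) = 2.6726 for both roots.
Moduli of all roots: 1.2500, 2.6726, 2.6726.
All moduli strictly greater than 1? Yes.
Verdict: Stationary.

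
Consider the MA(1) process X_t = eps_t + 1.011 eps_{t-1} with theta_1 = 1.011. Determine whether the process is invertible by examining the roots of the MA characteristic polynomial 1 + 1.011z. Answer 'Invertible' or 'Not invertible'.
\text{Not invertible}

The MA(q) characteristic polynomial is P(z) = 1 + 1.011z.
Invertibility requires all roots to lie outside the unit circle, i.e. |z| > 1 for every root.
This is linear in z: 1 + (1.011) z = 0  =>  z = -1/(1.011) = -0.98912,  |z| = 0.98912.
Moduli of all roots: 0.9891.
All moduli strictly greater than 1? No.
Verdict: Not invertible.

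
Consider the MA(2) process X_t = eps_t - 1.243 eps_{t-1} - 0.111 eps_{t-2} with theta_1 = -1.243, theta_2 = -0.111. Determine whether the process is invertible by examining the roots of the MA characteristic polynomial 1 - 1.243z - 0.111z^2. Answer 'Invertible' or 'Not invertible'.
\text{Not invertible}

The MA(q) characteristic polynomial is P(z) = 1 - 1.243z - 0.111z^2.
Invertibility requires all roots to lie outside the unit circle, i.e. |z| > 1 for every root.
Set 1 + (-1.243) z + (-0.111) z^2 = 0, i.e. a z^2 + b z + c = 0 with a = -0.111, b = -1.243, c = 1.
Discriminant D = b^2 - 4ac = (-1.243)^2 - 4*(-0.111)*1 = 1.545049 - (-0.444) = 1.989049.
D >= 0, so the roots are real: z = (-b +/- sqrt(D)) / (2a) = (1.243 +/- 1.410336) / (-0.222).
  z_1 = (1.243 + 1.410336) / (-0.222) = -11.952,   |z_1| = 11.952.
  z_2 = (1.243 - 1.410336) / (-0.222) = 0.7538,   |z_2| = 0.7538.
Moduli of all roots: 11.9520, 0.7538.
All moduli strictly greater than 1? No.
Verdict: Not invertible.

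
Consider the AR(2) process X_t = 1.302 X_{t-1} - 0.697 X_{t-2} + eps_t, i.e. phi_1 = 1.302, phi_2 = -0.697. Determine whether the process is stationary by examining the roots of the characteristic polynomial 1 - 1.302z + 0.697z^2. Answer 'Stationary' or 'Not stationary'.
\text{Stationary}

The AR(p) characteristic polynomial is P(z) = 1 - 1.302z + 0.697z^2.
Stationarity requires all roots to lie outside the unit circle, i.e. |z| > 1 for every root.
Set 1 + (-1.302) z + (0.697) z^2 = 0, i.e. a z^2 + b z + c = 0 with a = 0.697, b = -1.302, c = 1.
Discriminant D = b^2 - 4ac = (-1.302)^2 - 4*(0.697)*1 = 1.695204 - (2.788) = -1.092796.
D < 0, so the roots are the complex-conjugate pair z = (-b +/- i sqrt(-D)) / (2a) = 0.934 +/- 0.7499i.
For a conjugate pair |z|^2 = z * conj(z) = (product of roots) = c/a = 1/(0.697) = 1.43472, so |z| = sqrt(1.43472) = 1.1978 for both roots.
Moduli of all roots: 1.1978, 1.1978.
All moduli strictly greater than 1? Yes.
Verdict: Stationary.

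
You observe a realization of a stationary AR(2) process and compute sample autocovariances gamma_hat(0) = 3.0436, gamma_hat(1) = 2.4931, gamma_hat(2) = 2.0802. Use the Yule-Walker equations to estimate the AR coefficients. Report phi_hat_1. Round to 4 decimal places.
\hat\phi_{1} = 0.7880

The Yule-Walker equations for an AR(p) process read, in matrix form,
  Gamma_p phi = r_p,   with   (Gamma_p)_{ij} = gamma(|i - j|),
                       (r_p)_i = gamma(i),   i,j = 1..p.
Substitute the sample gammas (Toeplitz matrix and right-hand side of size 2):
  Gamma_p = [[3.0436, 2.4931], [2.4931, 3.0436]]
  r_p     = [2.4931, 2.0802]
Written out:
  3.0436 phi_1 + 2.4931 phi_2 = 2.4931
  2.4931 phi_1 + 3.0436 phi_2 = 2.0802
Solve by Cramer's rule:
  det = gamma(0)^2 - gamma(1)^2 = (3.0436)^2 - (2.4931)^2 = 9.26350096 - 6.21554761 = 3.04795335
  phi_hat_1 = [gamma(1) gamma(0) - gamma(1) gamma(2)] / det = [(2.4931)(3.0436) - (2.4931)(2.0802)] / 3.04795335 = 2.40185254 / 3.04795335 = 0.788
  phi_hat_2 = [gamma(0) gamma(2) - gamma(1)^2] / det = [(3.0436)(2.0802) - (2.4931)^2] / 3.04795335 = 0.11574911 / 3.04795335 = 0.038
So phi_hat = [0.7880, 0.0380].
Therefore phi_hat_1 = 0.7880.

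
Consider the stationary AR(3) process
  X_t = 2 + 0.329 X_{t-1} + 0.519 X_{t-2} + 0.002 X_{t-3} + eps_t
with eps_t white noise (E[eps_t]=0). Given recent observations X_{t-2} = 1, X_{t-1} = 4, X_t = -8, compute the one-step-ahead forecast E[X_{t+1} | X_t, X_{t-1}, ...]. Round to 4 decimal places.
E[X_{t+1} \mid \mathcal F_t] = 1.4460

For an AR(p) model X_t = c + sum_i phi_i X_{t-i} + eps_t, the
one-step-ahead conditional mean is
  E[X_{t+1} | X_t, ...] = c + sum_i phi_i X_{t+1-i}.
Substitute known values:
  E[X_{t+1} | ...] = 2 + (0.329) * (-8) + (0.519) * (4) + (0.002) * (1)
                   = 1.4460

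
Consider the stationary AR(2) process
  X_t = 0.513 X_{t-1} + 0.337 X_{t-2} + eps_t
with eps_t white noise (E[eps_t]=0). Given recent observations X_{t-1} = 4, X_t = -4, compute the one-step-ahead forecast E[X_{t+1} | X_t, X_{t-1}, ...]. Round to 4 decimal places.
E[X_{t+1} \mid \mathcal F_t] = -0.7040

For an AR(p) model X_t = c + sum_i phi_i X_{t-i} + eps_t, the
one-step-ahead conditional mean is
  E[X_{t+1} | X_t, ...] = c + sum_i phi_i X_{t+1-i}.
Substitute known values:
  E[X_{t+1} | ...] = (0.513) * (-4) + (0.337) * (4)
                   = -0.7040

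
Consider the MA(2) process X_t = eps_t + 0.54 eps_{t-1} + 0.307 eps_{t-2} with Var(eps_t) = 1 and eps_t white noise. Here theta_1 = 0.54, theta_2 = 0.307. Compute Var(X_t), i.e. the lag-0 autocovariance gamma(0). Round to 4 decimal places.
\gamma(0) = 1.3858

For an MA(q) process X_t = eps_t + sum_i theta_i eps_{t-i} with
Var(eps_t) = sigma^2, the variance is
  gamma(0) = sigma^2 * (1 + sum_i theta_i^2).
  sum_i theta_i^2 = (0.54)^2 + (0.307)^2 = 0.2916 + 0.094249 = 0.385849.
  gamma(0) = 1 * (1 + 0.385849) = 1 * 1.385849 = 1.385849, which rounds to 1.3858.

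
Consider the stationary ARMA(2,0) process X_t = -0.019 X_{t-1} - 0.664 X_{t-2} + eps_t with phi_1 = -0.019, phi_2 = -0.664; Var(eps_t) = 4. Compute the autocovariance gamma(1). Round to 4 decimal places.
\gamma(1) = -0.0817

Multiply the model equation by X_{t-k} and take expectations. With theta_0 = psi_0 = 1 and psi_j the MA(infinity) weights, this gives
  gamma(k) - sum_i phi_i gamma(k-i) = c_k,
  c_k = sigma^2 * sum_{j=k..q} theta_j psi_{j-k}   (c_k = 0 for k > q),
using gamma(-m) = gamma(m).
Pure AR (q = 0): c_0 = sigma^2 = 4, c_k = 0 for k >= 1.
Equations for k = 0, 1, 2 (AR order 2, c_2 = 0):
  (E0) gamma(0) = phi_1 gamma(1) + phi_2 gamma(2) + c_0
  (E1) gamma(1) = phi_1 gamma(0) + phi_2 gamma(1) + c_1
  (E2) gamma(2) = phi_1 gamma(1) + phi_2 gamma(0)
From (E1): gamma(1) = A gamma(0) + B with
  A = phi_1 / (1 - phi_2) = -0.019 / 1.664 = -0.011418,   B = c_1 / (1 - phi_2) = 0 / 1.664 = 0.
Insert (E2) into (E0): gamma(0) (1 - phi_2^2) = phi_1 (1 + phi_2) gamma(1) + c_0.
  phi_1 (1 + phi_2) = (-0.019)(0.336) = -0.006384,   1 - phi_2^2 = 0.559104.
Replace gamma(1) by A gamma(0) + B and collect gamma(0):
  gamma(0) [0.559104 - (-0.006384)(-0.011418)] = c_0 = 4
  gamma(0) * 0.559031 = 4
  gamma(0) = 4 / 0.559031 = 7.155237.
  gamma(1) = A gamma(0) = (-0.011418)(7.155237) = -0.0817.
Therefore gamma(1) = -0.0817 (to 4 decimal places).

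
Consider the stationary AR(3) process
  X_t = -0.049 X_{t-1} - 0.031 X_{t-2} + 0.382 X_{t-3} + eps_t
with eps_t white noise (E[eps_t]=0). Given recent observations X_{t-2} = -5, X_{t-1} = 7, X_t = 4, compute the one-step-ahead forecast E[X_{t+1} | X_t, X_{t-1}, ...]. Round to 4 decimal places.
E[X_{t+1} \mid \mathcal F_t] = -2.3230

For an AR(p) model X_t = c + sum_i phi_i X_{t-i} + eps_t, the
one-step-ahead conditional mean is
  E[X_{t+1} | X_t, ...] = c + sum_i phi_i X_{t+1-i}.
Substitute known values:
  E[X_{t+1} | ...] = (-0.049) * (4) + (-0.031) * (7) + (0.382) * (-5)
                   = -2.3230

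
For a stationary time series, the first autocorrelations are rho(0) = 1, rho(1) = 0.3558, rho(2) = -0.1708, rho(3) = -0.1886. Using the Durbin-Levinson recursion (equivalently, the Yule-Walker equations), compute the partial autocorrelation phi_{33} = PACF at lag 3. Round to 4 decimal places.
\phi_{33} = 0.0181

The PACF at lag k is phi_{kk}, the last component of the solution
to the Yule-Walker system G_k phi = r_k where
  (G_k)_{ij} = rho(|i - j|), (r_k)_i = rho(i), i,j = 1..k.
Equivalently, Durbin-Levinson gives phi_{kk} iteratively:
  phi_{11} = rho(1)
  phi_{kk} = [rho(k) - sum_{j=1..k-1} phi_{k-1,j} rho(k-j)]
            / [1 - sum_{j=1..k-1} phi_{k-1,j} rho(j)],
  phi_{k,j} = phi_{k-1,j} - phi_{kk} phi_{k-1,k-j},  j = 1..k-1.
Step k = 1:
  phi_11 = rho(1) = 0.3558.
Step k = 2:
  phi_22 = [rho(2) - phi_11 rho(1)] / [1 - phi_11 rho(1)] = [-0.1708 - (0.3558)(0.3558)] / [1 - (0.3558)(0.3558)]
         = -0.29739364 / 0.87340636 = -0.340499.
  Update: phi_21 = phi_11 - phi_22 phi_11 = 0.3558 - (-0.340499)(0.3558) = 0.476949.
Step k = 3:
  phi_33 = [rho(3) - phi_21 rho(2) - phi_22 rho(1)] / [1 - phi_21 rho(1) - phi_22 rho(2)]
    numerator   = -0.1886 - (0.476949)(-0.1708) - (-0.340499)(0.3558) = 0.01401236
    denominator = 1 - (0.476949)(0.3558) - (-0.340499)(-0.1708) = 0.77214424
  phi_33 = 0.01401236 / 0.77214424 = 0.0181.
Therefore phi_{33} = 0.0181.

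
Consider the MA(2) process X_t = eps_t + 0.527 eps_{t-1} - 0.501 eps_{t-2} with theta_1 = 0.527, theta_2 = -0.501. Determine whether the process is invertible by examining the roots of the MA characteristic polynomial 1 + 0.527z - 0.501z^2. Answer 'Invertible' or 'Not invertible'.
\text{Not invertible}

The MA(q) characteristic polynomial is P(z) = 1 + 0.527z - 0.501z^2.
Invertibility requires all roots to lie outside the unit circle, i.e. |z| > 1 for every root.
Set 1 + (0.527) z + (-0.501) z^2 = 0, i.e. a z^2 + b z + c = 0 with a = -0.501, b = 0.527, c = 1.
Discriminant D = b^2 - 4ac = (0.527)^2 - 4*(-0.501)*1 = 0.277729 - (-2.004) = 2.281729.
D >= 0, so the roots are real: z = (-b +/- sqrt(D)) / (2a) = (-0.527 +/- 1.510539) / (-1.002).
  z_1 = (-0.527 + 1.510539) / (-1.002) = -0.9816,   |z_1| = 0.9816.
  z_2 = (-0.527 - 1.510539) / (-1.002) = 2.0335,   |z_2| = 2.0335.
Moduli of all roots: 0.9816, 2.0335.
All moduli strictly greater than 1? No.
Verdict: Not invertible.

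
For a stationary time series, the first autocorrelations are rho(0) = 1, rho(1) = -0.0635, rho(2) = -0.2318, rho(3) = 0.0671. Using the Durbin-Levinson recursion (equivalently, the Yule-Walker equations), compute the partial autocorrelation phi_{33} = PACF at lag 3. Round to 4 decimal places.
\phi_{33} = 0.0360

The PACF at lag k is phi_{kk}, the last component of the solution
to the Yule-Walker system G_k phi = r_k where
  (G_k)_{ij} = rho(|i - j|), (r_k)_i = rho(i), i,j = 1..k.
Equivalently, Durbin-Levinson gives phi_{kk} iteratively:
  phi_{11} = rho(1)
  phi_{kk} = [rho(k) - sum_{j=1..k-1} phi_{k-1,j} rho(k-j)]
            / [1 - sum_{j=1..k-1} phi_{k-1,j} rho(j)],
  phi_{k,j} = phi_{k-1,j} - phi_{kk} phi_{k-1,k-j},  j = 1..k-1.
Step k = 1:
  phi_11 = rho(1) = -0.0635.
Step k = 2:
  phi_22 = [rho(2) - phi_11 rho(1)] / [1 - phi_11 rho(1)] = [-0.2318 - (-0.0635)(-0.0635)] / [1 - (-0.0635)(-0.0635)]
         = -0.23583225 / 0.99596775 = -0.236787.
  Update: phi_21 = phi_11 - phi_22 phi_11 = -0.0635 - (-0.236787)(-0.0635) = -0.078536.
Step k = 3:
  phi_33 = [rho(3) - phi_21 rho(2) - phi_22 rho(1)] / [1 - phi_21 rho(1) - phi_22 rho(2)]
    numerator   = 0.0671 - (-0.078536)(-0.2318) - (-0.236787)(-0.0635) = 0.03385938
    denominator = 1 - (-0.078536)(-0.0635) - (-0.236787)(-0.2318) = 0.94012573
  phi_33 = 0.03385938 / 0.94012573 = 0.036.
Therefore phi_{33} = 0.0360.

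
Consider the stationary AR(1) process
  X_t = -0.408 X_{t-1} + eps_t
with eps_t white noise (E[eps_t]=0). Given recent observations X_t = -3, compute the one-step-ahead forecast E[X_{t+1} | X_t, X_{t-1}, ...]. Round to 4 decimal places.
E[X_{t+1} \mid \mathcal F_t] = 1.2240

For an AR(p) model X_t = c + sum_i phi_i X_{t-i} + eps_t, the
one-step-ahead conditional mean is
  E[X_{t+1} | X_t, ...] = c + sum_i phi_i X_{t+1-i}.
Substitute known values:
  E[X_{t+1} | ...] = (-0.408) * (-3)
                   = 1.2240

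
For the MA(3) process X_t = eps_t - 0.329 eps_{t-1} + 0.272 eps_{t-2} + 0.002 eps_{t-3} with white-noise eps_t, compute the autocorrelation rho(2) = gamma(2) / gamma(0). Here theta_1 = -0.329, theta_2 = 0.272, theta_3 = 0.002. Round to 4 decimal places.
\rho(2) = 0.2295

For an MA(q) process with theta_0 = 1, the autocovariance is
  gamma(k) = sigma^2 * sum_{i=0..q-k} theta_i * theta_{i+k},
and rho(k) = gamma(k) / gamma(0). Sigma^2 cancels.
  numerator   = (1)*(0.272) + (-0.329)*(0.002) = 0.271342.
  denominator = (1)^2 + (-0.329)^2 + (0.272)^2 + (0.002)^2 = 1.182229.
  rho(2) = 0.271342 / 1.182229 = 0.2295.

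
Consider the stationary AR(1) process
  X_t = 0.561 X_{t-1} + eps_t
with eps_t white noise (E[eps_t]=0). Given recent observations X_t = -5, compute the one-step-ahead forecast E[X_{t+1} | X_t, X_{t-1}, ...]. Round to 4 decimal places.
E[X_{t+1} \mid \mathcal F_t] = -2.8050

For an AR(p) model X_t = c + sum_i phi_i X_{t-i} + eps_t, the
one-step-ahead conditional mean is
  E[X_{t+1} | X_t, ...] = c + sum_i phi_i X_{t+1-i}.
Substitute known values:
  E[X_{t+1} | ...] = (0.561) * (-5)
                   = -2.8050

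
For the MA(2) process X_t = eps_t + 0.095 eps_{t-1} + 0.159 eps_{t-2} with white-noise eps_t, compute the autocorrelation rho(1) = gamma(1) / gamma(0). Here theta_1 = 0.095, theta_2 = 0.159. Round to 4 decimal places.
\rho(1) = 0.1065

For an MA(q) process with theta_0 = 1, the autocovariance is
  gamma(k) = sigma^2 * sum_{i=0..q-k} theta_i * theta_{i+k},
and rho(k) = gamma(k) / gamma(0). Sigma^2 cancels.
  numerator   = (1)*(0.095) + (0.095)*(0.159) = 0.110105.
  denominator = (1)^2 + (0.095)^2 + (0.159)^2 = 1.034306.
  rho(1) = 0.110105 / 1.034306 = 0.1065.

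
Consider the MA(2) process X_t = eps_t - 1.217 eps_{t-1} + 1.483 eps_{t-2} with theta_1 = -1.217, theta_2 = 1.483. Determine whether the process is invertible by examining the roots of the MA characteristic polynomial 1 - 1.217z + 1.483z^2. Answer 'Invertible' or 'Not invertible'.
\text{Not invertible}

The MA(q) characteristic polynomial is P(z) = 1 - 1.217z + 1.483z^2.
Invertibility requires all roots to lie outside the unit circle, i.e. |z| > 1 for every root.
Set 1 + (-1.217) z + (1.483) z^2 = 0, i.e. a z^2 + b z + c = 0 with a = 1.483, b = -1.217, c = 1.
Discriminant D = b^2 - 4ac = (-1.217)^2 - 4*(1.483)*1 = 1.481089 - (5.932) = -4.450911.
D < 0, so the roots are the complex-conjugate pair z = (-b +/- i sqrt(-D)) / (2a) = 0.4103 +/- 0.7113i.
For a conjugate pair |z|^2 = z * conj(z) = (product of roots) = c/a = 1/(1.483) = 0.674309, so |z| = sqrt(0.674309) = 0.8212 for both roots.
Moduli of all roots: 0.8212, 0.8212.
All moduli strictly greater than 1? No.
Verdict: Not invertible.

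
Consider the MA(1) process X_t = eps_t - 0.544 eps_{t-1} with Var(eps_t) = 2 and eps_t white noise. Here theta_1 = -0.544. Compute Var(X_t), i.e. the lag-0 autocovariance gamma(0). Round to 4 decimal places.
\gamma(0) = 2.5919

For an MA(q) process X_t = eps_t + sum_i theta_i eps_{t-i} with
Var(eps_t) = sigma^2, the variance is
  gamma(0) = sigma^2 * (1 + sum_i theta_i^2).
  sum_i theta_i^2 = (-0.544)^2 = 0.295936.
  gamma(0) = 2 * (1 + 0.295936) = 2 * 1.295936 = 2.591872, which rounds to 2.5919.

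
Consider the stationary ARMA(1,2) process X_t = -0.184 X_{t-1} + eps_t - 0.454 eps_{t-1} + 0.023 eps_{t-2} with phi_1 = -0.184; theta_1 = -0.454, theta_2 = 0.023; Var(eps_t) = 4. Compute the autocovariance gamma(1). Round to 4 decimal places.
\gamma(1) = -2.9253

Multiply the model equation by X_{t-k} and take expectations. With theta_0 = psi_0 = 1 and psi_j the MA(infinity) weights, this gives
  gamma(k) - sum_i phi_i gamma(k-i) = c_k,
  c_k = sigma^2 * sum_{j=k..q} theta_j psi_{j-k}   (c_k = 0 for k > q),
using gamma(-m) = gamma(m).
psi-weights needed (psi_j = theta_j + sum_i phi_i psi_{j-i}):
  psi_1 = theta_1 + phi_1 = -0.454 + (-0.184) = -0.638
  psi_2 = theta_2 + phi_1 psi_1 = 0.023 + (-0.184)(-0.638) = 0.140392
Right-hand sides:
  c_0 = sigma^2 (1 + theta_1 psi_1 + theta_2 psi_2) = 4 * (1 + (-0.454)(-0.638) + (0.023)(0.140392)) = 4 * 1.292881 = 5.171524
  c_1 = sigma^2 (theta_1 + theta_2 psi_1) = 4 * (-0.454 + (0.023)(-0.638)) = -1.874696
  c_2 = sigma^2 theta_2 = 4 * (0.023) = 0.092
Equations for k = 0 and k = 1 (AR order 1):
  gamma(0) = phi_1 gamma(1) + c_0
  gamma(1) = phi_1 gamma(0) + c_1
Substituting the second into the first: gamma(0) (1 - phi_1^2) = c_0 + phi_1 c_1, so
  gamma(0) = (c_0 + phi_1 c_1) / (1 - phi_1^2) = (5.171524 + (-0.184)(-1.874696)) / (1 - (-0.184)^2) = 5.516468 / 0.966144 = 5.709778.
  gamma(1) = phi_1 gamma(0) + c_1 = (-0.184)(5.709778) + (-1.874696) = -2.925295.
Therefore gamma(1) = -2.9253 (to 4 decimal places).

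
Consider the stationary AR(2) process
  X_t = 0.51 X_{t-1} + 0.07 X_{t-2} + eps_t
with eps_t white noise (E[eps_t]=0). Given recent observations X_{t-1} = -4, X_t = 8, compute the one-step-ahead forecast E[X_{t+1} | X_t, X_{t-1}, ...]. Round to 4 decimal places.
E[X_{t+1} \mid \mathcal F_t] = 3.8000

For an AR(p) model X_t = c + sum_i phi_i X_{t-i} + eps_t, the
one-step-ahead conditional mean is
  E[X_{t+1} | X_t, ...] = c + sum_i phi_i X_{t+1-i}.
Substitute known values:
  E[X_{t+1} | ...] = (0.51) * (8) + (0.07) * (-4)
                   = 3.8000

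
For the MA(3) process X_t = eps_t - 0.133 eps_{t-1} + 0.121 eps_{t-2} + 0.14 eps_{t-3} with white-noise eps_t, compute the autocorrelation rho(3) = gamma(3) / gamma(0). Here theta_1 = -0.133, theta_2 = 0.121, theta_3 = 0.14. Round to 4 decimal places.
\rho(3) = 0.1331

For an MA(q) process with theta_0 = 1, the autocovariance is
  gamma(k) = sigma^2 * sum_{i=0..q-k} theta_i * theta_{i+k},
and rho(k) = gamma(k) / gamma(0). Sigma^2 cancels.
  numerator   = (1)*(0.14) = 0.14.
  denominator = (1)^2 + (-0.133)^2 + (0.121)^2 + (0.14)^2 = 1.05193.
  rho(3) = 0.14 / 1.05193 = 0.1331.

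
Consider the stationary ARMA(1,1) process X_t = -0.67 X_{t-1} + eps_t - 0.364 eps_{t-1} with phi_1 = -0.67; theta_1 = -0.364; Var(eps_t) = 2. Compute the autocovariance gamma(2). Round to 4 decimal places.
\gamma(2) = 3.1273

Multiply the model equation by X_{t-k} and take expectations. With theta_0 = psi_0 = 1 and psi_j the MA(infinity) weights, this gives
  gamma(k) - sum_i phi_i gamma(k-i) = c_k,
  c_k = sigma^2 * sum_{j=k..q} theta_j psi_{j-k}   (c_k = 0 for k > q),
using gamma(-m) = gamma(m).
psi-weights needed (psi_j = theta_j + sum_i phi_i psi_{j-i}):
  psi_1 = theta_1 + phi_1 = -0.364 + (-0.67) = -1.034
Right-hand sides:
  c_0 = sigma^2 (1 + theta_1 psi_1) = 2 * (1 + (-0.364)(-1.034)) = 2 * 1.376376 = 2.752752
  c_1 = sigma^2 theta_1 = 2 * (-0.364) = -0.728
  c_2 = 0
Equations for k = 0 and k = 1 (AR order 1):
  gamma(0) = phi_1 gamma(1) + c_0
  gamma(1) = phi_1 gamma(0) + c_1
Substituting the second into the first: gamma(0) (1 - phi_1^2) = c_0 + phi_1 c_1, so
  gamma(0) = (c_0 + phi_1 c_1) / (1 - phi_1^2) = (2.752752 + (-0.67)(-0.728)) / (1 - (-0.67)^2) = 3.240512 / 0.5511 = 5.88008.
  gamma(1) = phi_1 gamma(0) + c_1 = (-0.67)(5.88008) + (-0.728) = -4.667653.
For k = 2 (> q): gamma(2) = phi_1 gamma(1) = (-0.67)(-4.667653) = 3.127328.
Therefore gamma(2) = 3.1273 (to 4 decimal places).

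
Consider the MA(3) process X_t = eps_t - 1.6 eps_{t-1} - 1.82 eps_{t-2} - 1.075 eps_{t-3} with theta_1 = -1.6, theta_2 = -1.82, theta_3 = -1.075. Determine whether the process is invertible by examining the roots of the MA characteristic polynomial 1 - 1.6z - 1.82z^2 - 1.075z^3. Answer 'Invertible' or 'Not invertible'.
\text{Not invertible}

The MA(q) characteristic polynomial is P(z) = 1 - 1.6z - 1.82z^2 - 1.075z^3.
Invertibility requires all roots to lie outside the unit circle, i.e. |z| > 1 for every root.
Degree 3: look for a simple real root z0 first, then factor out (1 - z/z0) and solve the remaining quadratic.
Testing z0 = 0.4: P(0.4) = 1 + (-1.6)(0.4) + (-1.82)(0.4)^2 + (-1.075)(0.4)^3
  = 1 + (-0.64) + (-0.2912) + (-0.0688) = 0.  So z_0 = 0.4 is a root, |z_0| = 0.4.
Divide out the factor (1 - 2.5 z) = (1 - z/z0) (since 1/z0 = 2.5):
  P(z) = (1 - 2.5 z)(1 + (0.9) z + (0.43) z^2)
  [check: z-coef 0.9 - (2.5) = -1.6; z^2-coef 0.43 - (2.5)(0.9) = -1.82; z^3-coef -(2.5)(0.43) = -1.075.]
Remaining roots from the quadratic factor 1 + (0.9) z + (0.43) z^2:
  Set 1 + (0.9) z + (0.43) z^2 = 0, i.e. a z^2 + b z + c = 0 with a = 0.43, b = 0.9, c = 1.
  Discriminant D = b^2 - 4ac = (0.9)^2 - 4*(0.43)*1 = 0.81 - (1.72) = -0.91.
  D < 0, so the roots are the complex-conjugate pair z = (-b +/- i sqrt(-D)) / (2a) = -1.0465 +/- 1.1092i.
  For a conjugate pair |z|^2 = z * conj(z) = (product of roots) = c/a = 1/(0.43) = 2.325581, so |z| = sqrt(2.325581) = 1.525 for both roots.
Moduli of all roots: 0.4000, 1.5250, 1.5250.
All moduli strictly greater than 1? No.
Verdict: Not invertible.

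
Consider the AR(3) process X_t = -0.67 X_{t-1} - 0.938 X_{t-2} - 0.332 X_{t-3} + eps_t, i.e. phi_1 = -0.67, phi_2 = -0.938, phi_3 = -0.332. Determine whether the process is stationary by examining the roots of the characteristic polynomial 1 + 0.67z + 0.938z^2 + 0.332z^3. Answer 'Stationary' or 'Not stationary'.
\text{Stationary}

The AR(p) characteristic polynomial is P(z) = 1 + 0.67z + 0.938z^2 + 0.332z^3.
Stationarity requires all roots to lie outside the unit circle, i.e. |z| > 1 for every root.
Degree 3: look for a simple real root z0 first, then factor out (1 - z/z0) and solve the remaining quadratic.
Testing z0 = -2.5: P(-2.5) = 1 + (0.67)(-2.5) + (0.938)(-2.5)^2 + (0.332)(-2.5)^3
  = 1 + (-1.675) + (5.8625) + (-5.1875) = 0.  So z_0 = -2.5 is a root, |z_0| = 2.5.
Divide out the factor (1 + 0.4 z) = (1 - z/z0) (since 1/z0 = -0.4):
  P(z) = (1 + 0.4 z)(1 + (0.27) z + (0.83) z^2)
  [check: z-coef 0.27 - (-0.4) = 0.67; z^2-coef 0.83 - (-0.4)(0.27) = 0.938; z^3-coef -(-0.4)(0.83) = 0.332.]
Remaining roots from the quadratic factor 1 + (0.27) z + (0.83) z^2:
  Set 1 + (0.27) z + (0.83) z^2 = 0, i.e. a z^2 + b z + c = 0 with a = 0.83, b = 0.27, c = 1.
  Discriminant D = b^2 - 4ac = (0.27)^2 - 4*(0.83)*1 = 0.0729 - (3.32) = -3.2471.
  D < 0, so the roots are the complex-conjugate pair z = (-b +/- i sqrt(-D)) / (2a) = -0.1627 +/- 1.0855i.
  For a conjugate pair |z|^2 = z * conj(z) = (product of roots) = c/a = 1/(0.83) = 1.204819, so |z| = sqrt(1.204819) = 1.0976 for both roots.
Moduli of all roots: 2.5000, 1.0976, 1.0976.
All moduli strictly greater than 1? Yes.
Verdict: Stationary.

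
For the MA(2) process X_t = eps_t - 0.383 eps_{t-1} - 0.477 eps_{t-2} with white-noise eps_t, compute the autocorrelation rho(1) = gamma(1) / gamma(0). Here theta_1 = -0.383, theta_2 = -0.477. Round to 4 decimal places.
\rho(1) = -0.1458

For an MA(q) process with theta_0 = 1, the autocovariance is
  gamma(k) = sigma^2 * sum_{i=0..q-k} theta_i * theta_{i+k},
and rho(k) = gamma(k) / gamma(0). Sigma^2 cancels.
  numerator   = (1)*(-0.383) + (-0.383)*(-0.477) = -0.200309.
  denominator = (1)^2 + (-0.383)^2 + (-0.477)^2 = 1.374218.
  rho(1) = -0.200309 / 1.374218 = -0.1458.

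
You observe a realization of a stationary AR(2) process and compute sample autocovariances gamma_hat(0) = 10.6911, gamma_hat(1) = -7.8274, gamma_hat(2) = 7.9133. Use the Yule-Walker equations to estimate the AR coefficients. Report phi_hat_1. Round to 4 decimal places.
\hat\phi_{1} = -0.4100

The Yule-Walker equations for an AR(p) process read, in matrix form,
  Gamma_p phi = r_p,   with   (Gamma_p)_{ij} = gamma(|i - j|),
                       (r_p)_i = gamma(i),   i,j = 1..p.
Substitute the sample gammas (Toeplitz matrix and right-hand side of size 2):
  Gamma_p = [[10.6911, -7.8274], [-7.8274, 10.6911]]
  r_p     = [-7.8274, 7.9133]
Written out:
  10.6911 phi_1 - 7.8274 phi_2 = -7.8274
  -7.8274 phi_1 + 10.6911 phi_2 = 7.9133
Solve by Cramer's rule:
  det = gamma(0)^2 - gamma(1)^2 = (10.6911)^2 - (-7.8274)^2 = 114.29961921 - 61.26819076 = 53.03142845
  phi_hat_1 = [gamma(1) gamma(0) - gamma(1) gamma(2)] / det = [(-7.8274)(10.6911) - (-7.8274)(7.9133)] / 53.03142845 = -21.74295172 / 53.03142845 = -0.41
  phi_hat_2 = [gamma(0) gamma(2) - gamma(1)^2] / det = [(10.6911)(7.9133) - (-7.8274)^2] / 53.03142845 = 23.33369087 / 53.03142845 = 0.44
So phi_hat = [-0.4100, 0.4400].
Therefore phi_hat_1 = -0.4100.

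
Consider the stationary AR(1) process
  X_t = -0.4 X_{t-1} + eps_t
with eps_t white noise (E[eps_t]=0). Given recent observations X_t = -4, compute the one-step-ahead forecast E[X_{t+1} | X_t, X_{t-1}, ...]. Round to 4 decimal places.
E[X_{t+1} \mid \mathcal F_t] = 1.6000

For an AR(p) model X_t = c + sum_i phi_i X_{t-i} + eps_t, the
one-step-ahead conditional mean is
  E[X_{t+1} | X_t, ...] = c + sum_i phi_i X_{t+1-i}.
Substitute known values:
  E[X_{t+1} | ...] = (-0.4) * (-4)
                   = 1.6000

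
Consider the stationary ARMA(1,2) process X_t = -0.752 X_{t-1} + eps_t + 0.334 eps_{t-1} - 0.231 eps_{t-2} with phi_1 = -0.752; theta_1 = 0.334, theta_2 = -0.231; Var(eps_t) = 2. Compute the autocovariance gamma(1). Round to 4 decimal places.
\gamma(1) = -0.9297

Multiply the model equation by X_{t-k} and take expectations. With theta_0 = psi_0 = 1 and psi_j the MA(infinity) weights, this gives
  gamma(k) - sum_i phi_i gamma(k-i) = c_k,
  c_k = sigma^2 * sum_{j=k..q} theta_j psi_{j-k}   (c_k = 0 for k > q),
using gamma(-m) = gamma(m).
psi-weights needed (psi_j = theta_j + sum_i phi_i psi_{j-i}):
  psi_1 = theta_1 + phi_1 = 0.334 + (-0.752) = -0.418
  psi_2 = theta_2 + phi_1 psi_1 = -0.231 + (-0.752)(-0.418) = 0.083336
Right-hand sides:
  c_0 = sigma^2 (1 + theta_1 psi_1 + theta_2 psi_2) = 2 * (1 + (0.334)(-0.418) + (-0.231)(0.083336)) = 2 * 0.841137 = 1.682275
  c_1 = sigma^2 (theta_1 + theta_2 psi_1) = 2 * (0.334 + (-0.231)(-0.418)) = 0.861116
  c_2 = sigma^2 theta_2 = 2 * (-0.231) = -0.462
Equations for k = 0 and k = 1 (AR order 1):
  gamma(0) = phi_1 gamma(1) + c_0
  gamma(1) = phi_1 gamma(0) + c_1
Substituting the second into the first: gamma(0) (1 - phi_1^2) = c_0 + phi_1 c_1, so
  gamma(0) = (c_0 + phi_1 c_1) / (1 - phi_1^2) = (1.682275 + (-0.752)(0.861116)) / (1 - (-0.752)^2) = 1.034716 / 0.434496 = 2.381416.
  gamma(1) = phi_1 gamma(0) + c_1 = (-0.752)(2.381416) + (0.861116) = -0.929709.
Therefore gamma(1) = -0.9297 (to 4 decimal places).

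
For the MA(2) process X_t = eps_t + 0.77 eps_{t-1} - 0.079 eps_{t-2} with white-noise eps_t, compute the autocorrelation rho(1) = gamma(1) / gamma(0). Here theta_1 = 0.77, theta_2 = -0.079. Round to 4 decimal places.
\rho(1) = 0.4435

For an MA(q) process with theta_0 = 1, the autocovariance is
  gamma(k) = sigma^2 * sum_{i=0..q-k} theta_i * theta_{i+k},
and rho(k) = gamma(k) / gamma(0). Sigma^2 cancels.
  numerator   = (1)*(0.77) + (0.77)*(-0.079) = 0.70917.
  denominator = (1)^2 + (0.77)^2 + (-0.079)^2 = 1.599141.
  rho(1) = 0.70917 / 1.599141 = 0.4435.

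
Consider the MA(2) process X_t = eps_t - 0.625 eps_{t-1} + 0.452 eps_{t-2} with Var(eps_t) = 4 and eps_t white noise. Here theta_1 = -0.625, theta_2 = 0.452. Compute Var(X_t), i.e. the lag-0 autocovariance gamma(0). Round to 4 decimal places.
\gamma(0) = 6.3797

For an MA(q) process X_t = eps_t + sum_i theta_i eps_{t-i} with
Var(eps_t) = sigma^2, the variance is
  gamma(0) = sigma^2 * (1 + sum_i theta_i^2).
  sum_i theta_i^2 = (-0.625)^2 + (0.452)^2 = 0.390625 + 0.204304 = 0.594929.
  gamma(0) = 4 * (1 + 0.594929) = 4 * 1.594929 = 6.379716, which rounds to 6.3797.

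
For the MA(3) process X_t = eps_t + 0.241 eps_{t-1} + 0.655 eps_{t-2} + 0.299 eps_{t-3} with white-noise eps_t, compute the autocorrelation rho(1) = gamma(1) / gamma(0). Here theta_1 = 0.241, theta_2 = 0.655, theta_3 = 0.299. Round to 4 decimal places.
\rho(1) = 0.3772

For an MA(q) process with theta_0 = 1, the autocovariance is
  gamma(k) = sigma^2 * sum_{i=0..q-k} theta_i * theta_{i+k},
and rho(k) = gamma(k) / gamma(0). Sigma^2 cancels.
  numerator   = (1)*(0.241) + (0.241)*(0.655) + (0.655)*(0.299) = 0.5947.
  denominator = (1)^2 + (0.241)^2 + (0.655)^2 + (0.299)^2 = 1.576507.
  rho(1) = 0.5947 / 1.576507 = 0.3772.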